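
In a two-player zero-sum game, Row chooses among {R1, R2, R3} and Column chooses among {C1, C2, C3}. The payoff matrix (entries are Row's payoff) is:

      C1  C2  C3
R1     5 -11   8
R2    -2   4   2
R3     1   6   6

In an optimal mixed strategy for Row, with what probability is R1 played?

5/21

Row minima: R1 → -11, R2 → -2, R3 → 1; maximin = 1.
Column maxima: C1 → 5, C2 → 6, C3 → 8; minimax = 5.
1 ≠ 5, so there is no saddle point; optimal play is mixed.
R2 is strictly dominated by R3, so Row never plays it.
C3 is strictly dominated by C1 (it gives Row strictly more in every row), so Column never plays it.
On the remaining 2×2 (R1, R3 vs C1, C2):
Let Row play R1 with probability p. Expected payoff against C1: 5p + 1(1−p) = 4p + 1; against C2: (-11)p + 6(1−p) = −17p + 6.
Setting these equal: 4p + 1 = −17p + 6 ⇒ 21p = 5 ⇒ p = 5/21, and the value is (4)·(5/21) + 1 = 41/21.
For Column: with q = P(C1), equating R1's and R3's payoffs gives 16q − 11 = −5q + 6 ⇒ q = 17/21.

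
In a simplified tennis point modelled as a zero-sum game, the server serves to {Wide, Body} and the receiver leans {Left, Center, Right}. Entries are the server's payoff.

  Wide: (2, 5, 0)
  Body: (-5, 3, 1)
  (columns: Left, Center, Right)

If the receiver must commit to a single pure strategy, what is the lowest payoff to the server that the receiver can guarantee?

1

Column maxima: Left → 2, Center → 5, Right → 1.
The smallest of these is 1.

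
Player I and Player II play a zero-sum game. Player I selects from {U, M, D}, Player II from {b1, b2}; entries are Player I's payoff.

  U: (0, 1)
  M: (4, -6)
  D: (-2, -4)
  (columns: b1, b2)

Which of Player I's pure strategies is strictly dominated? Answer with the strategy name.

D

U gives a strictly higher payoff than D against every column: 0 > -2, 1 > -4.
So D is strictly dominated and Player I never plays it.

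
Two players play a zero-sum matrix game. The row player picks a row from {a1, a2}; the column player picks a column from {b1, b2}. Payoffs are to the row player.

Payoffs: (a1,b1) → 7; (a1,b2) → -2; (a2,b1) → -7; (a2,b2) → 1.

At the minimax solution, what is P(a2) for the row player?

Row minima: a1 → -2, a2 → -7; maximin = -2.
Column maxima: b1 → 7, b2 → 1; minimax = 1.
-2 ≠ 1, so there is no saddle point; optimal play is mixed.
Let the row player play a1 with probability p. Expected payoff against b1: 7p + (-7)(1−p) = 14p − 7; against b2: (-2)p + 1(1−p) = −3p + 1.
Setting these equal: 14p − 7 = −3p + 1 ⇒ 17p = 8 ⇒ p = 8/17, and the value is (14)·(8/17) − 7 = -7/17.
For the column player: with q = P(b1), equating a1's and a2's payoffs gives 9q − 2 = −8q + 1 ⇒ q = 3/17.

9/17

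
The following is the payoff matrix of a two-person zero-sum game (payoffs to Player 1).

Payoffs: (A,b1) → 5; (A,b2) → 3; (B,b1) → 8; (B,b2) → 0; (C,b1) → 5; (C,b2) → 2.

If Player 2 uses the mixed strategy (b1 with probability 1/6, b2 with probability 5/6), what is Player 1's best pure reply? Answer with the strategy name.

A

Expected payoff of A: (1/6)·5 + (5/6)·3 = 10/3.
Expected payoff of B: (1/6)·8 + (5/6)·0 = 4/3.
Expected payoff of C: (1/6)·5 + (5/6)·2 = 5/2.
The largest is 10/3, so Player 1's best response is A.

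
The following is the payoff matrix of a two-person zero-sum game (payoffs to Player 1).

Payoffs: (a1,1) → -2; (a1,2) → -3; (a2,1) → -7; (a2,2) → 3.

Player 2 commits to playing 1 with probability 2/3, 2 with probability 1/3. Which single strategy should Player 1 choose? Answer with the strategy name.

Expected payoff of a1: (2/3)·(-2) + (1/3)·(-3) = -7/3.
Expected payoff of a2: (2/3)·(-7) + (1/3)·3 = -11/3.
The largest is -7/3, so Player 1's best response is a1.

a1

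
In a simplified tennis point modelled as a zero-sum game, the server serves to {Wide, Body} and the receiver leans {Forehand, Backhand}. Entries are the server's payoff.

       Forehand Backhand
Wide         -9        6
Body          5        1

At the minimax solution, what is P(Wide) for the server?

Row minima: Wide → -9, Body → 1; maximin = 1.
Column maxima: Forehand → 5, Backhand → 6; minimax = 5.
1 ≠ 5, so there is no saddle point; optimal play is mixed.
Let the server play Wide with probability p. Expected payoff against Forehand: (-9)p + 5(1−p) = −14p + 5; against Backhand: 6p + 1(1−p) = 5p + 1.
Setting these equal: −14p + 5 = 5p + 1 ⇒ −19p = -4 ⇒ p = 4/19, and the value is (-14)·(4/19) + 5 = 39/19.
For the receiver: with q = P(Forehand), equating Wide's and Body's payoffs gives −15q + 6 = 4q + 1 ⇒ q = 5/19.

4/19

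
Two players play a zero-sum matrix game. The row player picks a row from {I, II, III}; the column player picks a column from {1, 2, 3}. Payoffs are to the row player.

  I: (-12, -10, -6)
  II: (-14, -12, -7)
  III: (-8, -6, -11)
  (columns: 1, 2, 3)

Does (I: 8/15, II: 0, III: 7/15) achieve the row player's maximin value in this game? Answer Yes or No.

No

Against 1 this mix gives (8/15)·(-12) + (7/15)·(-8) = -152/15.
Against 2 this mix gives (8/15)·(-10) + (7/15)·(-6) = -122/15.
Against 3 this mix gives (8/15)·(-6) + (7/15)·(-11) = -25/3.
The column player will play 1, holding the row player to -152/15. Shifting weight toward the row that does better against 1 would raise this floor (the equalizing mix achieves -28/3 against both 1 and 3), so the proposed strategy is not optimal.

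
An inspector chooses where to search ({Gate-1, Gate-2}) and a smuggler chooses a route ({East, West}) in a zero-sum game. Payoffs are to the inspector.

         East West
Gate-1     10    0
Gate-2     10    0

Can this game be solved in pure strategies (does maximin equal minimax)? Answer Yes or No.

Row minima: Gate-1 → 0, Gate-2 → 0; maximin = 0.
Column maxima: East → 10, West → 0; minimax = 0.
maximin = minimax = 0, so a saddle point exists.

Yes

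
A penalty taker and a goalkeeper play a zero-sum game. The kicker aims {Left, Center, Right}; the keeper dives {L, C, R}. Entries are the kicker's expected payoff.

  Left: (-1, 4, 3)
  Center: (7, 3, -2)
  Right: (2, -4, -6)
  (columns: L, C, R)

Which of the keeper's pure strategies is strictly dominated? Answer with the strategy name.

C

R holds the kicker's payoff strictly below C in every row: 3 < 4, -2 < 3, -6 < -4.
So C is strictly dominated for the keeper.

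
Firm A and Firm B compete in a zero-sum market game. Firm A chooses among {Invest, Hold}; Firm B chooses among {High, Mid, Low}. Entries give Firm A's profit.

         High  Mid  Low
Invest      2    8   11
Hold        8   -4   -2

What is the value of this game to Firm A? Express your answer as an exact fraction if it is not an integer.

4

Row minima: Invest → 2, Hold → -4; maximin = 2.
Column maxima: High → 8, Mid → 8, Low → 11; minimax = 8.
2 ≠ 8, so there is no saddle point; optimal play is mixed.
Low is strictly dominated by Mid (it gives Firm A strictly more in every row), so Firm B never plays it.
On the remaining 2×2 (Invest, Hold vs High, Mid):
Let Firm A play Invest with probability p. Expected payoff against High: 2p + 8(1−p) = −6p + 8; against Mid: 8p + (-4)(1−p) = 12p − 4.
Setting these equal: −6p + 8 = 12p − 4 ⇒ −18p = -12 ⇒ p = 2/3, and the value is (-6)·(2/3) + 8 = 4.
For Firm B: with q = P(High), equating Invest's and Hold's payoffs gives −6q + 8 = 12q − 4 ⇒ q = 2/3.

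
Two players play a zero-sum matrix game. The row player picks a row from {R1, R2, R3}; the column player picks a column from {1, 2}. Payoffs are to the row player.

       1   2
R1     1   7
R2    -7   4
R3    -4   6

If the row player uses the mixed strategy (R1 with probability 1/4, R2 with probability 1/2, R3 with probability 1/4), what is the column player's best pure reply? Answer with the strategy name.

1

If the column player plays 1, the row player's expected payoff is (1/4)·1 + (1/2)·(-7) + (1/4)·(-4) = -17/4.
If the column player plays 2, the row player's expected payoff is (1/4)·7 + (1/2)·4 + (1/4)·6 = 21/4.
The column player minimizes the row player's payoff; the smallest is -17/4, so the best response is 1.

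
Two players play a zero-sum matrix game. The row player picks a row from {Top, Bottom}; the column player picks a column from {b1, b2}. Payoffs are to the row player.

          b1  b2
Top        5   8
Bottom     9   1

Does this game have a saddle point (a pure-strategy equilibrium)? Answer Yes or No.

No

Row minima: Top → 5, Bottom → 1; maximin = 5.
Column maxima: b1 → 9, b2 → 8; minimax = 8.
5 ≠ 8, so no pure-strategy equilibrium exists.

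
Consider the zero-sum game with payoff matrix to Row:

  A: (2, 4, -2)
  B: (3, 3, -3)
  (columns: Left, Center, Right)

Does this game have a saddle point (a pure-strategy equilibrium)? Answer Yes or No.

Yes

Row minima: A → -2, B → -3; maximin = -2.
Column maxima: Left → 3, Center → 4, Right → -2; minimax = -2.
maximin = minimax = -2, so a saddle point exists.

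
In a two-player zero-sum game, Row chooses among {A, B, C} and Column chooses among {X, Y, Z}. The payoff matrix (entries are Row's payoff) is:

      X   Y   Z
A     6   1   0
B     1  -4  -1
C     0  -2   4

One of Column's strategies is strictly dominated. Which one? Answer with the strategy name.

X

Y holds Row's payoff strictly below X in every row: 1 < 6, -4 < 1, -2 < 0.
So X is strictly dominated for Column.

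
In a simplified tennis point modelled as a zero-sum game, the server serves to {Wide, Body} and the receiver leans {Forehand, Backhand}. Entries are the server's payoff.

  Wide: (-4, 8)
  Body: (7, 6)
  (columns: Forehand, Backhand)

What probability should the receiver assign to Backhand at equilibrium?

11/13

Row minima: Wide → -4, Body → 6; maximin = 6.
Column maxima: Forehand → 7, Backhand → 8; minimax = 7.
6 ≠ 7, so there is no saddle point; optimal play is mixed.
Let the server play Wide with probability p. Expected payoff against Forehand: (-4)p + 7(1−p) = −11p + 7; against Backhand: 8p + 6(1−p) = 2p + 6.
Setting these equal: −11p + 7 = 2p + 6 ⇒ −13p = -1 ⇒ p = 1/13, and the value is (-11)·(1/13) + 7 = 80/13.
For the receiver: with q = P(Forehand), equating Wide's and Body's payoffs gives −12q + 8 = q + 6 ⇒ q = 2/13.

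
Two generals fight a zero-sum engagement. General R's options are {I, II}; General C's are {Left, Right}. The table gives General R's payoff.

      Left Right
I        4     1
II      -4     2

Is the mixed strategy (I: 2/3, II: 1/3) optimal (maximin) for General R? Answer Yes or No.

Yes

Against Left this mix gives (2/3)·4 + (1/3)·(-4) = 4/3.
Against Right this mix gives (2/3)·1 + (1/3)·2 = 4/3.
All of General C's active replies (Left, Right) yield 4/3, and no column does worse for General R. The mix makes General C indifferent and guarantees 4/3, so it is optimal.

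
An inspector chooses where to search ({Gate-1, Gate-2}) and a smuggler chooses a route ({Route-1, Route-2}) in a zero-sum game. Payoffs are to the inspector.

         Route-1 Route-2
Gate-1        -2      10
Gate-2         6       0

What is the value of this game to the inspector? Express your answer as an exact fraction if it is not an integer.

10/3

Row minima: Gate-1 → -2, Gate-2 → 0; maximin = 0.
Column maxima: Route-1 → 6, Route-2 → 10; minimax = 6.
0 ≠ 6, so there is no saddle point; optimal play is mixed.
Let the inspector play Gate-1 with probability p. Expected payoff against Route-1: (-2)p + 6(1−p) = −8p + 6; against Route-2: 10p + 0(1−p) = 10p.
Setting these equal: −8p + 6 = 10p ⇒ −18p = -6 ⇒ p = 1/3, and the value is (-8)·(1/3) + 6 = 10/3.
For the smuggler: with q = P(Route-1), equating Gate-1's and Gate-2's payoffs gives −12q + 10 = 6q ⇒ q = 5/9.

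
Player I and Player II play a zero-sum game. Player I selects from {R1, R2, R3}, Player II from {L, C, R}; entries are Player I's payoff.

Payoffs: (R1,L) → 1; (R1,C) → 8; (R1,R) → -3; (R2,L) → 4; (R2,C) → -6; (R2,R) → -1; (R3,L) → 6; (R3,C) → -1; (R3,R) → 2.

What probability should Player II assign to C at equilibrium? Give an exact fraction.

Row minima: R1 → -3, R2 → -6, R3 → -1; maximin = -1.
Column maxima: L → 6, C → 8, R → 2; minimax = 2.
-1 ≠ 2, so there is no saddle point; optimal play is mixed.
R2 is strictly dominated by R3, so Player I never plays it.
L is strictly dominated by R (it gives Player I strictly more in every row), so Player II never plays it.
On the remaining 2×2 (R1, R3 vs C, R):
Let Player I play R1 with probability p. Expected payoff against C: 8p + (-1)(1−p) = 9p − 1; against R: (-3)p + 2(1−p) = −5p + 2.
Setting these equal: 9p − 1 = −5p + 2 ⇒ 14p = 3 ⇒ p = 3/14, and the value is (9)·(3/14) − 1 = 13/14.
For Player II: with q = P(C), equating R1's and R3's payoffs gives 11q − 3 = −3q + 2 ⇒ q = 5/14.

5/14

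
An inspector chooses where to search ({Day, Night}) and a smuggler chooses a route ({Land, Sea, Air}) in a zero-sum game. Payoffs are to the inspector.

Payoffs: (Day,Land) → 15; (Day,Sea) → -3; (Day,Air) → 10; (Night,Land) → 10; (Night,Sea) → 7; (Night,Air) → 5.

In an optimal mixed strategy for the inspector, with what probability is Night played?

Row minima: Day → -3, Night → 5; maximin = 5.
Column maxima: Land → 15, Sea → 7, Air → 10; minimax = 7.
5 ≠ 7, so there is no saddle point; optimal play is mixed.
Land is strictly dominated by Sea (it gives the inspector strictly more in every row), so the smuggler never plays it.
On the remaining 2×2 (Day, Night vs Sea, Air):
Let the inspector play Day with probability p. Expected payoff against Sea: (-3)p + 7(1−p) = −10p + 7; against Air: 10p + 5(1−p) = 5p + 5.
Setting these equal: −10p + 7 = 5p + 5 ⇒ −15p = -2 ⇒ p = 2/15, and the value is (-10)·(2/15) + 7 = 17/3.
For the smuggler: with q = P(Sea), equating Day's and Night's payoffs gives −13q + 10 = 2q + 5 ⇒ q = 1/3.

13/15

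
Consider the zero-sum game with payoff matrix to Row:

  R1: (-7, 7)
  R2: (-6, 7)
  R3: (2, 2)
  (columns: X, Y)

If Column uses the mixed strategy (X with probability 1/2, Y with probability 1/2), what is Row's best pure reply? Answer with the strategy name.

Expected payoff of R1: (1/2)·(-7) + (1/2)·7 = 0.
Expected payoff of R2: (1/2)·(-6) + (1/2)·7 = 1/2.
Expected payoff of R3: (1/2)·2 + (1/2)·2 = 2.
The largest is 2, so Row's best response is R3.

R3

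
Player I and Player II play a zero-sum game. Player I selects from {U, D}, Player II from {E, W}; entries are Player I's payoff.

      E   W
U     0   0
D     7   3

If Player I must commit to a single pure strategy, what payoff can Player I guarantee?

3

Row minima: U → 0, D → 3.
The best of these is 3.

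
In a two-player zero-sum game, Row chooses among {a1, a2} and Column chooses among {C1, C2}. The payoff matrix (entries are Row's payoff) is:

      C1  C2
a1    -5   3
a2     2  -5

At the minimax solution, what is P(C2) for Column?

Row minima: a1 → -5, a2 → -5; maximin = -5.
Column maxima: C1 → 2, C2 → 3; minimax = 2.
-5 ≠ 2, so there is no saddle point; optimal play is mixed.
Let Row play a1 with probability p. Expected payoff against C1: (-5)p + 2(1−p) = −7p + 2; against C2: 3p + (-5)(1−p) = 8p − 5.
Setting these equal: −7p + 2 = 8p − 5 ⇒ −15p = -7 ⇒ p = 7/15, and the value is (-7)·(7/15) + 2 = -19/15.
For Column: with q = P(C1), equating a1's and a2's payoffs gives −8q + 3 = 7q − 5 ⇒ q = 8/15.

7/15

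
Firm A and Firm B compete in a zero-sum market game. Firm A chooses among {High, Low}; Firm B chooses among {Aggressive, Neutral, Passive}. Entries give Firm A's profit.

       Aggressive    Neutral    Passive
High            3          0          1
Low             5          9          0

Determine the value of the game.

9/10

Row minima: High → 0, Low → 0; maximin = 0.
Column maxima: Aggressive → 5, Neutral → 9, Passive → 1; minimax = 1.
0 ≠ 1, so there is no saddle point; optimal play is mixed.
Aggressive is strictly dominated by Passive (it gives Firm A strictly more in every row), so Firm B never plays it.
On the remaining 2×2 (High, Low vs Neutral, Passive):
Let Firm A play High with probability p. Expected payoff against Neutral: 0p + 9(1−p) = −9p + 9; against Passive: 1p + 0(1−p) = p.
Setting these equal: −9p + 9 = p ⇒ −10p = -9 ⇒ p = 9/10, and the value is (-9)·(9/10) + 9 = 9/10.
For Firm B: with q = P(Neutral), equating High's and Low's payoffs gives −q + 1 = 9q ⇒ q = 1/10.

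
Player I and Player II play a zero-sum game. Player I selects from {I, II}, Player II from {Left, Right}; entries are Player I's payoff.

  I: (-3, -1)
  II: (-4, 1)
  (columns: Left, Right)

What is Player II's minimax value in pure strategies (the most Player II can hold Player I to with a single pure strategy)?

Column maxima: Left → -3, Right → 1.
The smallest of these is -3.

-3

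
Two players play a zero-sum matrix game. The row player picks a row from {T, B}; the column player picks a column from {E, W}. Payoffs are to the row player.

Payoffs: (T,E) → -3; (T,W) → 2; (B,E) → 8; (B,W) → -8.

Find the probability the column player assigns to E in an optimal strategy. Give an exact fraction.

Row minima: T → -3, B → -8; maximin = -3.
Column maxima: E → 8, W → 2; minimax = 2.
-3 ≠ 2, so there is no saddle point; optimal play is mixed.
Let the row player play T with probability p. Expected payoff against E: (-3)p + 8(1−p) = −11p + 8; against W: 2p + (-8)(1−p) = 10p − 8.
Setting these equal: −11p + 8 = 10p − 8 ⇒ −21p = -16 ⇒ p = 16/21, and the value is (-11)·(16/21) + 8 = -8/21.
For the column player: with q = P(E), equating T's and B's payoffs gives −5q + 2 = 16q − 8 ⇒ q = 10/21.

10/21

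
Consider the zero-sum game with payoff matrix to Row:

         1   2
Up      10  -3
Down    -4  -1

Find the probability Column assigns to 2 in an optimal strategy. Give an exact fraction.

7/8

Row minima: Up → -3, Down → -4; maximin = -3.
Column maxima: 1 → 10, 2 → -1; minimax = -1.
-3 ≠ -1, so there is no saddle point; optimal play is mixed.
Let Row play Up with probability p. Expected payoff against 1: 10p + (-4)(1−p) = 14p − 4; against 2: (-3)p + (-1)(1−p) = −2p − 1.
Setting these equal: 14p − 4 = −2p − 1 ⇒ 16p = 3 ⇒ p = 3/16, and the value is (14)·(3/16) − 4 = -11/8.
For Column: with q = P(1), equating Up's and Down's payoffs gives 13q − 3 = −3q − 1 ⇒ q = 1/8.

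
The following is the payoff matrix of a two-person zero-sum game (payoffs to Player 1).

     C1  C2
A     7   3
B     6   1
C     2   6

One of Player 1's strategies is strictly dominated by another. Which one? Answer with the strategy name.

B

A gives a strictly higher payoff than B against every column: 7 > 6, 3 > 1.
So B is strictly dominated and Player 1 never plays it.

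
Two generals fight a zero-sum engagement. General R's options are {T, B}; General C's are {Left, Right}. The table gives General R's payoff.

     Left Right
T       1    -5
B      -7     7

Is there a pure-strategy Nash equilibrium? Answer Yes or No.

No

Row minima: T → -5, B → -7; maximin = -5.
Column maxima: Left → 1, Right → 7; minimax = 1.
-5 ≠ 1, so no pure-strategy equilibrium exists.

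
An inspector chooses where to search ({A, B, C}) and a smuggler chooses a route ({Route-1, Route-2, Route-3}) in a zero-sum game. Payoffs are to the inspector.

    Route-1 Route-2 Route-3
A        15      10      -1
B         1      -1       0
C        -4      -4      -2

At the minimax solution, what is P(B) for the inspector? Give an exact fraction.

Row minima: A → -1, B → -1, C → -4; maximin = -1.
Column maxima: Route-1 → 15, Route-2 → 10, Route-3 → 0; minimax = 0.
-1 ≠ 0, so there is no saddle point; optimal play is mixed.
C is strictly dominated by A, so the inspector never plays it.
With C eliminated, Route-1 is strictly dominated by Route-2 (it gives the inspector strictly more in every remaining row), so the smuggler never plays it.
On the remaining 2×2 (A, B vs Route-2, Route-3):
Let the inspector play A with probability p. Expected payoff against Route-2: 10p + (-1)(1−p) = 11p − 1; against Route-3: (-1)p + 0(1−p) = −p.
Setting these equal: 11p − 1 = −p ⇒ 12p = 1 ⇒ p = 1/12, and the value is (11)·(1/12) − 1 = -1/12.
For the smuggler: with q = P(Route-2), equating A's and B's payoffs gives 11q − 1 = −q ⇒ q = 1/12.

11/12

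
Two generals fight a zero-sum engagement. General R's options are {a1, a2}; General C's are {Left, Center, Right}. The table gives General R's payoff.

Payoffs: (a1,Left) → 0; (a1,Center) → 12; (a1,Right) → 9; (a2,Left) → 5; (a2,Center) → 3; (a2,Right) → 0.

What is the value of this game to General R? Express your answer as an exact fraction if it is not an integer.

Row minima: a1 → 0, a2 → 0; maximin = 0.
Column maxima: Left → 5, Center → 12, Right → 9; minimax = 5.
0 ≠ 5, so there is no saddle point; optimal play is mixed.
Center is strictly dominated by Right (it gives General R strictly more in every row), so General C never plays it.
On the remaining 2×2 (a1, a2 vs Left, Right):
Let General R play a1 with probability p. Expected payoff against Left: 0p + 5(1−p) = −5p + 5; against Right: 9p + 0(1−p) = 9p.
Setting these equal: −5p + 5 = 9p ⇒ −14p = -5 ⇒ p = 5/14, and the value is (-5)·(5/14) + 5 = 45/14.
For General C: with q = P(Left), equating a1's and a2's payoffs gives −9q + 9 = 5q ⇒ q = 9/14.

45/14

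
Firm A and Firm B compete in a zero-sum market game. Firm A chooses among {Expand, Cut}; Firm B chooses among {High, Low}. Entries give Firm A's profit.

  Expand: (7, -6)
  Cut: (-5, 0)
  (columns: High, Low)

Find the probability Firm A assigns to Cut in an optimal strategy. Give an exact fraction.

13/18

Row minima: Expand → -6, Cut → -5; maximin = -5.
Column maxima: High → 7, Low → 0; minimax = 0.
-5 ≠ 0, so there is no saddle point; optimal play is mixed.
Let Firm A play Expand with probability p. Expected payoff against High: 7p + (-5)(1−p) = 12p − 5; against Low: (-6)p + 0(1−p) = −6p.
Setting these equal: 12p − 5 = −6p ⇒ 18p = 5 ⇒ p = 5/18, and the value is (12)·(5/18) − 5 = -5/3.
For Firm B: with q = P(High), equating Expand's and Cut's payoffs gives 13q − 6 = −5q ⇒ q = 1/3.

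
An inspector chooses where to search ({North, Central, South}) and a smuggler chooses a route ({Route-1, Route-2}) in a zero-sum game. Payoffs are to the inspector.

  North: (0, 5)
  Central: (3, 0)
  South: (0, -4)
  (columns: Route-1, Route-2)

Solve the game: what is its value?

Row minima: North → 0, Central → 0, South → -4; maximin = 0.
Column maxima: Route-1 → 3, Route-2 → 5; minimax = 3.
0 ≠ 3, so there is no saddle point; optimal play is mixed.
South is strictly dominated by Central, so the inspector never plays it.
On the remaining 2×2 (North, Central vs Route-1, Route-2):
Let the inspector play North with probability p. Expected payoff against Route-1: 0p + 3(1−p) = −3p + 3; against Route-2: 5p + 0(1−p) = 5p.
Setting these equal: −3p + 3 = 5p ⇒ −8p = -3 ⇒ p = 3/8, and the value is (-3)·(3/8) + 3 = 15/8.
For the smuggler: with q = P(Route-1), equating North's and Central's payoffs gives −5q + 5 = 3q ⇒ q = 5/8.

15/8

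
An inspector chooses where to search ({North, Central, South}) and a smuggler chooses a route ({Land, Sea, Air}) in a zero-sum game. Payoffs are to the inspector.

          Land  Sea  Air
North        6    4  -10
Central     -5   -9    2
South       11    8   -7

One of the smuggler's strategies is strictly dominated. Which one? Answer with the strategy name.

Land

Sea holds the inspector's payoff strictly below Land in every row: 4 < 6, -9 < -5, 8 < 11.
So Land is strictly dominated for the smuggler.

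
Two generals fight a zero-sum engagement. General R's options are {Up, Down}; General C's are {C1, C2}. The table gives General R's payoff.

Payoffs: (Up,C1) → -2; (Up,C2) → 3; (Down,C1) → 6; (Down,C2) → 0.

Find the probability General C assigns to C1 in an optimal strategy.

3/11

Row minima: Up → -2, Down → 0; maximin = 0.
Column maxima: C1 → 6, C2 → 3; minimax = 3.
0 ≠ 3, so there is no saddle point; optimal play is mixed.
Let General R play Up with probability p. Expected payoff against C1: (-2)p + 6(1−p) = −8p + 6; against C2: 3p + 0(1−p) = 3p.
Setting these equal: −8p + 6 = 3p ⇒ −11p = -6 ⇒ p = 6/11, and the value is (-8)·(6/11) + 6 = 18/11.
For General C: with q = P(C1), equating Up's and Down's payoffs gives −5q + 3 = 6q ⇒ q = 3/11.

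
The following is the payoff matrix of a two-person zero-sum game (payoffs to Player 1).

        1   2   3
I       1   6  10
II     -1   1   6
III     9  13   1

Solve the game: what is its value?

89/17

Row minima: I → 1, II → -1, III → 1; maximin = 1.
Column maxima: 1 → 9, 2 → 13, 3 → 10; minimax = 9.
1 ≠ 9, so there is no saddle point; optimal play is mixed.
II is strictly dominated by I, so Player 1 never plays it.
2 is strictly dominated by 1 (it gives Player 1 strictly more in every row), so Player 2 never plays it.
On the remaining 2×2 (I, III vs 1, 3):
Let Player 1 play I with probability p. Expected payoff against 1: 1p + 9(1−p) = −8p + 9; against 3: 10p + 1(1−p) = 9p + 1.
Setting these equal: −8p + 9 = 9p + 1 ⇒ −17p = -8 ⇒ p = 8/17, and the value is (-8)·(8/17) + 9 = 89/17.
For Player 2: with q = P(1), equating I's and III's payoffs gives −9q + 10 = 8q + 1 ⇒ q = 9/17.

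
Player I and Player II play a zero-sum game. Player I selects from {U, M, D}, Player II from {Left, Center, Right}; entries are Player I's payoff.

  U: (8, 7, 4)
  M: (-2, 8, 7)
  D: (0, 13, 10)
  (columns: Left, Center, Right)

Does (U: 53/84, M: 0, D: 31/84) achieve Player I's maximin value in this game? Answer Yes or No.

Against Left this mix gives (53/84)·8 + (31/84)·0 = 106/21.
Against Center this mix gives (53/84)·7 + (31/84)·13 = 129/14.
Against Right this mix gives (53/84)·4 + (31/84)·10 = 87/14.
Player II will play Left, holding Player I to 106/21. Shifting weight toward the row that does better against Left would raise this floor (the equalizing mix achieves 40/7 against both Left and Right), so the proposed strategy is not optimal.

No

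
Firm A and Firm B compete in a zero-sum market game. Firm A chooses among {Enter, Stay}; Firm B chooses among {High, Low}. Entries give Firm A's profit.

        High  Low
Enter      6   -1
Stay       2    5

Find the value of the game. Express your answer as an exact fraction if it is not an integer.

Row minima: Enter → -1, Stay → 2; maximin = 2.
Column maxima: High → 6, Low → 5; minimax = 5.
2 ≠ 5, so there is no saddle point; optimal play is mixed.
Let Firm A play Enter with probability p. Expected payoff against High: 6p + 2(1−p) = 4p + 2; against Low: (-1)p + 5(1−p) = −6p + 5.
Setting these equal: 4p + 2 = −6p + 5 ⇒ 10p = 3 ⇒ p = 3/10, and the value is (4)·(3/10) + 2 = 16/5.
For Firm B: with q = P(High), equating Enter's and Stay's payoffs gives 7q − 1 = −3q + 5 ⇒ q = 3/5.

16/5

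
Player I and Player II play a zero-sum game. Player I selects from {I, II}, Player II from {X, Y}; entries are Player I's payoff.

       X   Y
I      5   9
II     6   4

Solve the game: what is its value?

17/3

Row minima: I → 5, II → 4; maximin = 5.
Column maxima: X → 6, Y → 9; minimax = 6.
5 ≠ 6, so there is no saddle point; optimal play is mixed.
Let Player I play I with probability p. Expected payoff against X: 5p + 6(1−p) = −p + 6; against Y: 9p + 4(1−p) = 5p + 4.
Setting these equal: −p + 6 = 5p + 4 ⇒ −6p = -2 ⇒ p = 1/3, and the value is (-1)·(1/3) + 6 = 17/3.
For Player II: with q = P(X), equating I's and II's payoffs gives −4q + 9 = 2q + 4 ⇒ q = 5/6.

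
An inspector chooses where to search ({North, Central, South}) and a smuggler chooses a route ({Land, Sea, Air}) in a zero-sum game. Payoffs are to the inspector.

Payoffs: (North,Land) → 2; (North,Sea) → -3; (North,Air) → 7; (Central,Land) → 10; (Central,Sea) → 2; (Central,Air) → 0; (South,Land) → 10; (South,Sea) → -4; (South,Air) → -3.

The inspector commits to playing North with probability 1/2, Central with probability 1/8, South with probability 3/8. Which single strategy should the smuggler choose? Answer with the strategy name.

If the smuggler plays Land, the inspector's expected payoff is (1/2)·2 + (1/8)·10 + (3/8)·10 = 6.
If the smuggler plays Sea, the inspector's expected payoff is (1/2)·(-3) + (1/8)·2 + (3/8)·(-4) = -11/4.
If the smuggler plays Air, the inspector's expected payoff is (1/2)·7 + (1/8)·0 + (3/8)·(-3) = 19/8.
The smuggler minimizes the inspector's payoff; the smallest is -11/4, so the best response is Sea.

Sea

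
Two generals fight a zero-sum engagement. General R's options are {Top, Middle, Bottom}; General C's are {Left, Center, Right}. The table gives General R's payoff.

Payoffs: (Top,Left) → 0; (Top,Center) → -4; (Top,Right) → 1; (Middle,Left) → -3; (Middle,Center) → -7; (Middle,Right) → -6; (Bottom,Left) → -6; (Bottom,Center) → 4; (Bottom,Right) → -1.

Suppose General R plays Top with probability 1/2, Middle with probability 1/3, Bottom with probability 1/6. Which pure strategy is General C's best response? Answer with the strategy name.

If General C plays Left, General R's expected payoff is (1/2)·0 + (1/3)·(-3) + (1/6)·(-6) = -2.
If General C plays Center, General R's expected payoff is (1/2)·(-4) + (1/3)·(-7) + (1/6)·4 = -11/3.
If General C plays Right, General R's expected payoff is (1/2)·1 + (1/3)·(-6) + (1/6)·(-1) = -5/3.
General C minimizes General R's payoff; the smallest is -11/3, so the best response is Center.

Center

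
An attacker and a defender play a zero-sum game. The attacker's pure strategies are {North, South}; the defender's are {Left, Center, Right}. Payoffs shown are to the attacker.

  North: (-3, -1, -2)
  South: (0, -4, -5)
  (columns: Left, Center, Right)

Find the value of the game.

-5/2

Row minima: North → -3, South → -5; maximin = -3.
Column maxima: Left → 0, Center → -1, Right → -2; minimax = -2.
-3 ≠ -2, so there is no saddle point; optimal play is mixed.
Center is strictly dominated by Right (it gives the attacker strictly more in every row), so the defender never plays it.
On the remaining 2×2 (North, South vs Left, Right):
Let the attacker play North with probability p. Expected payoff against Left: (-3)p + 0(1−p) = −3p; against Right: (-2)p + (-5)(1−p) = 3p − 5.
Setting these equal: −3p = 3p − 5 ⇒ −6p = -5 ⇒ p = 5/6, and the value is (-3)·(5/6) = -5/2.
For the defender: with q = P(Left), equating North's and South's payoffs gives −q − 2 = 5q − 5 ⇒ q = 1/2.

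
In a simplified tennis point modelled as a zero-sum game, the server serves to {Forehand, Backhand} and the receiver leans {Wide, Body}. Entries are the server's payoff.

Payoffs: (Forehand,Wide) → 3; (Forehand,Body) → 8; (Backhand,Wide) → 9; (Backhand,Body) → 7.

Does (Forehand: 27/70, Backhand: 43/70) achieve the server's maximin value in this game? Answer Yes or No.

No

Against Wide this mix gives (27/70)·3 + (43/70)·9 = 234/35.
Against Body this mix gives (27/70)·8 + (43/70)·7 = 517/70.
The receiver will play Wide, holding the server to 234/35. Shifting weight toward the row that does better against Wide would raise this floor (the equalizing mix achieves 51/7 against both Wide and Body), so the proposed strategy is not optimal.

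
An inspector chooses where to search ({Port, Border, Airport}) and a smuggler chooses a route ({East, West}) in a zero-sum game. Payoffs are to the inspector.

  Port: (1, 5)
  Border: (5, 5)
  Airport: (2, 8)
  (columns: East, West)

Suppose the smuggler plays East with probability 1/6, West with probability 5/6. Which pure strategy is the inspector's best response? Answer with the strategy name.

Expected payoff of Port: (1/6)·1 + (5/6)·5 = 13/3.
Expected payoff of Border: (1/6)·5 + (5/6)·5 = 5.
Expected payoff of Airport: (1/6)·2 + (5/6)·8 = 7.
The largest is 7, so the inspector's best response is Airport.

Airport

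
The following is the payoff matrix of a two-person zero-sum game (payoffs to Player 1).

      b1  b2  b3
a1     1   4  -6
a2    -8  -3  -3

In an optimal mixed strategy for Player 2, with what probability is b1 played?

Row minima: a1 → -6, a2 → -8; maximin = -6.
Column maxima: b1 → 1, b2 → 4, b3 → -3; minimax = -3.
-6 ≠ -3, so there is no saddle point; optimal play is mixed.
b2 is strictly dominated by b1 (it gives Player 1 strictly more in every row), so Player 2 never plays it.
On the remaining 2×2 (a1, a2 vs b1, b3):
Let Player 1 play a1 with probability p. Expected payoff against b1: 1p + (-8)(1−p) = 9p − 8; against b3: (-6)p + (-3)(1−p) = −3p − 3.
Setting these equal: 9p − 8 = −3p − 3 ⇒ 12p = 5 ⇒ p = 5/12, and the value is (9)·(5/12) − 8 = -17/4.
For Player 2: with q = P(b1), equating a1's and a2's payoffs gives 7q − 6 = −5q − 3 ⇒ q = 1/4.

1/4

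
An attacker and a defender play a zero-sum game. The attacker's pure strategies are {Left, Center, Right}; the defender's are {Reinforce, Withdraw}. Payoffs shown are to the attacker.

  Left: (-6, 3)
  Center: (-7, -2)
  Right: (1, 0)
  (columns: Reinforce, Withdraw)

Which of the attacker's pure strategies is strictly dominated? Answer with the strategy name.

Center

Left gives a strictly higher payoff than Center against every column: -6 > -7, 3 > -2.
So Center is strictly dominated and the attacker never plays it.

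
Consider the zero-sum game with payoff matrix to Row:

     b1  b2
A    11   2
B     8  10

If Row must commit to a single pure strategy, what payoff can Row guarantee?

8

Row minima: A → 2, B → 8.
The best of these is 8.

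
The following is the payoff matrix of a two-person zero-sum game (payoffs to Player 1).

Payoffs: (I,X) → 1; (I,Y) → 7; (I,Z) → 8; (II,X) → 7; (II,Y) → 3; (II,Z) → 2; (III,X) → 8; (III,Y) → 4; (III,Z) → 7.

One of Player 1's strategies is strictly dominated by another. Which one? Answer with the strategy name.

II

III gives a strictly higher payoff than II against every column: 8 > 7, 4 > 3, 7 > 2.
So II is strictly dominated and Player 1 never plays it.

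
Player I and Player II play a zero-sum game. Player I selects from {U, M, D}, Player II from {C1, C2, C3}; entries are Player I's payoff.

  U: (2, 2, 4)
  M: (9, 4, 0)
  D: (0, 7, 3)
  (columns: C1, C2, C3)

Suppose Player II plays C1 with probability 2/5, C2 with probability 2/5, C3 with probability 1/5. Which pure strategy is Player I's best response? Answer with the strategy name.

Expected payoff of U: (2/5)·2 + (2/5)·2 + (1/5)·4 = 12/5.
Expected payoff of M: (2/5)·9 + (2/5)·4 + (1/5)·0 = 26/5.
Expected payoff of D: (2/5)·0 + (2/5)·7 + (1/5)·3 = 17/5.
The largest is 26/5, so Player I's best response is M.

M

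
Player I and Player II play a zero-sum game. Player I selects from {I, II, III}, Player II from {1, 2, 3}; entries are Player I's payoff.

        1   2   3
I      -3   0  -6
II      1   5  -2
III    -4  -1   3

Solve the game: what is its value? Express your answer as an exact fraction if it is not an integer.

Row minima: I → -6, II → -2, III → -4; maximin = -2.
Column maxima: 1 → 1, 2 → 5, 3 → 3; minimax = 1.
-2 ≠ 1, so there is no saddle point; optimal play is mixed.
I is strictly dominated by II, so Player I never plays it.
2 is strictly dominated by 1 (it gives Player I strictly more in every row), so Player II never plays it.
On the remaining 2×2 (II, III vs 1, 3):
Let Player I play II with probability p. Expected payoff against 1: 1p + (-4)(1−p) = 5p − 4; against 3: (-2)p + 3(1−p) = −5p + 3.
Setting these equal: 5p − 4 = −5p + 3 ⇒ 10p = 7 ⇒ p = 7/10, and the value is (5)·(7/10) − 4 = -1/2.
For Player II: with q = P(1), equating II's and III's payoffs gives 3q − 2 = −7q + 3 ⇒ q = 1/2.

-1/2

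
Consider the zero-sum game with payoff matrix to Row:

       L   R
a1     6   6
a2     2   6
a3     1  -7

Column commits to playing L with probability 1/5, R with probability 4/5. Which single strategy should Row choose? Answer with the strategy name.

a1

Expected payoff of a1: (1/5)·6 + (4/5)·6 = 6.
Expected payoff of a2: (1/5)·2 + (4/5)·6 = 26/5.
Expected payoff of a3: (1/5)·1 + (4/5)·(-7) = -27/5.
The largest is 6, so Row's best response is a1.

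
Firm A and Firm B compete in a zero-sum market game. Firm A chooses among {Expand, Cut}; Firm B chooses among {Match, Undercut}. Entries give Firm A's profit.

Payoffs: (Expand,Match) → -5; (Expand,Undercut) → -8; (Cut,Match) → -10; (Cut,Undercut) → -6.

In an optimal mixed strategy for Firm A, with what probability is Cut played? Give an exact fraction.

Row minima: Expand → -8, Cut → -10; maximin = -8.
Column maxima: Match → -5, Undercut → -6; minimax = -6.
-8 ≠ -6, so there is no saddle point; optimal play is mixed.
Let Firm A play Expand with probability p. Expected payoff against Match: (-5)p + (-10)(1−p) = 5p − 10; against Undercut: (-8)p + (-6)(1−p) = −2p − 6.
Setting these equal: 5p − 10 = −2p − 6 ⇒ 7p = 4 ⇒ p = 4/7, and the value is (5)·(4/7) − 10 = -50/7.
For Firm B: with q = P(Match), equating Expand's and Cut's payoffs gives 3q − 8 = −4q − 6 ⇒ q = 2/7.

3/7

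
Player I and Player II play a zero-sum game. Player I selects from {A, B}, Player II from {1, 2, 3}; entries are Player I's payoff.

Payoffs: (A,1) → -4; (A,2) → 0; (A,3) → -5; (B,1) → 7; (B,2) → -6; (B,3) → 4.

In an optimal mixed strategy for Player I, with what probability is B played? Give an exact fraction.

Row minima: A → -5, B → -6; maximin = -5.
Column maxima: 1 → 7, 2 → 0, 3 → 4; minimax = 0.
-5 ≠ 0, so there is no saddle point; optimal play is mixed.
1 is strictly dominated by 3 (it gives Player I strictly more in every row), so Player II never plays it.
On the remaining 2×2 (A, B vs 2, 3):
Let Player I play A with probability p. Expected payoff against 2: 0p + (-6)(1−p) = 6p − 6; against 3: (-5)p + 4(1−p) = −9p + 4.
Setting these equal: 6p − 6 = −9p + 4 ⇒ 15p = 10 ⇒ p = 2/3, and the value is (6)·(2/3) − 6 = -2.
For Player II: with q = P(2), equating A's and B's payoffs gives 5q − 5 = −10q + 4 ⇒ q = 3/5.

1/3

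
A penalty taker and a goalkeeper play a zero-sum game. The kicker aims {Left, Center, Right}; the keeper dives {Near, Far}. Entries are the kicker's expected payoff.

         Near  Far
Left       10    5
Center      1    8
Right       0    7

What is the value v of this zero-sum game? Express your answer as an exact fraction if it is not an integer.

25/4

Row minima: Left → 5, Center → 1, Right → 0; maximin = 5.
Column maxima: Near → 10, Far → 8; minimax = 8.
5 ≠ 8, so there is no saddle point; optimal play is mixed.
Right is strictly dominated by Center, so the kicker never plays it.
On the remaining 2×2 (Left, Center vs Near, Far):
Let the kicker play Left with probability p. Expected payoff against Near: 10p + 1(1−p) = 9p + 1; against Far: 5p + 8(1−p) = −3p + 8.
Setting these equal: 9p + 1 = −3p + 8 ⇒ 12p = 7 ⇒ p = 7/12, and the value is (9)·(7/12) + 1 = 25/4.
For the keeper: with q = P(Near), equating Left's and Center's payoffs gives 5q + 5 = −7q + 8 ⇒ q = 1/4.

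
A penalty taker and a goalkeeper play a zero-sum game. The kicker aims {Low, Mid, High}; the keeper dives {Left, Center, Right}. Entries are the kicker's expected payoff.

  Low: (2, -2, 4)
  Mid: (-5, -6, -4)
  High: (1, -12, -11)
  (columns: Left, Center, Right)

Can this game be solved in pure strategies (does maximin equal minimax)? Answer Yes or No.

Row minima: Low → -2, Mid → -6, High → -12; maximin = -2.
Column maxima: Left → 2, Center → -2, Right → 4; minimax = -2.
maximin = minimax = -2, so a saddle point exists.

Yes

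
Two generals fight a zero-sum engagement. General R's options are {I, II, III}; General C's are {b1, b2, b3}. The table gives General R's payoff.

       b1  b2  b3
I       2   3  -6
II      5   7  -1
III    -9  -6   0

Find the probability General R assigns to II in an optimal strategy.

3/5

Row minima: I → -6, II → -1, III → -9; maximin = -1.
Column maxima: b1 → 5, b2 → 7, b3 → 0; minimax = 0.
-1 ≠ 0, so there is no saddle point; optimal play is mixed.
I is strictly dominated by II, so General R never plays it.
b2 is strictly dominated by b1 (it gives General R strictly more in every row), so General C never plays it.
On the remaining 2×2 (II, III vs b1, b3):
Let General R play II with probability p. Expected payoff against b1: 5p + (-9)(1−p) = 14p − 9; against b3: (-1)p + 0(1−p) = −p.
Setting these equal: 14p − 9 = −p ⇒ 15p = 9 ⇒ p = 3/5, and the value is (14)·(3/5) − 9 = -3/5.
For General C: with q = P(b1), equating II's and III's payoffs gives 6q − 1 = −9q ⇒ q = 1/15.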